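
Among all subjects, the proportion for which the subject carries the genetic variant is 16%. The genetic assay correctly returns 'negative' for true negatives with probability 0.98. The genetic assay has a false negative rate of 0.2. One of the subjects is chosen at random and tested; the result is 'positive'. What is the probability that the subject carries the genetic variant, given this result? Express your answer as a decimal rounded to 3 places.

P(H | E) ≈ 0.884

Let H be the event that the subject carries the genetic variant. P(H) = 0.16, so P(¬H) = 0.84. With E the 'positive' result, P(E|H) = 0.8 and P(E|¬H) = 0.02.
P(E) = 0.8·0.16 + 0.02·0.84 = 0.12800 + 0.016800 = 0.14480.
By Bayes' theorem, P(H|E) = 0.12800 / 0.14480 = 0.884.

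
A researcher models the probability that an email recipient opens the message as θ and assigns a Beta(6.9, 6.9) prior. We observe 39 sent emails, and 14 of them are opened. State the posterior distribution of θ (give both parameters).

The binomial likelihood is conjugate to the Beta prior: with 14 successes and 25 failures, the posterior is Beta(6.9+14, 6.9+25) = Beta(20.9, 31.9).

Posterior: Beta(20.9, 31.9)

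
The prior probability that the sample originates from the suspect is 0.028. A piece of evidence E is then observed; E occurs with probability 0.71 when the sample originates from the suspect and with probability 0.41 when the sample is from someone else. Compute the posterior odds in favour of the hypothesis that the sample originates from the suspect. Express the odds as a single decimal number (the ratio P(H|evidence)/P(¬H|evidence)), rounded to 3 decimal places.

Posterior odds ≈ 0.050

Prior odds = 0.028/(1−0.028) = 0.028807.
Likelihood ratio for E = 0.71/0.41 = 1.7317.
Posterior odds = prior odds × LR = 0.049885.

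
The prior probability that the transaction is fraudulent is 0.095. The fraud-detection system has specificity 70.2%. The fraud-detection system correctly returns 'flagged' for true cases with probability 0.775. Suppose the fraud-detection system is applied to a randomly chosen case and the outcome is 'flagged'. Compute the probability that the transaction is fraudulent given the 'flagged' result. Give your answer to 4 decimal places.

P(H | E) ≈ 0.2145

Write H for 'the transaction is fraudulent'. Prior odds H:¬H = 0.095/0.905 = 0.10497. For the 'flagged' outcome, the likelihood ratio is 0.775/0.298 = 2.6007.
Posterior odds = 0.10497 × 2.6007 = 0.27300, so P(H|E) = 0.27300/(1+0.27300) = 0.2145.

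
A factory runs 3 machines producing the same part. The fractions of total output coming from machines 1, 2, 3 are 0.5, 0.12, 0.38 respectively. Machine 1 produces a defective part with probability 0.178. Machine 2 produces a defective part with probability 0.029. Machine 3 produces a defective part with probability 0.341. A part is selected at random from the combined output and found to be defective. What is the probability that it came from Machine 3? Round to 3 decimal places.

Posterior probability ≈ 0.584

P(defective|M1) = 0.178; P(defective|M2) = 0.029; P(defective|M3) = 0.341.
Prior × likelihood for each source: 0.5·0.178=0.08900, 0.12·0.029=0.003480, 0.38·0.341=0.1296. Summing gives P(defective) = 0.22206.
P(Machine 3 | defective) = 0.1296 / 0.22206 = 0.584.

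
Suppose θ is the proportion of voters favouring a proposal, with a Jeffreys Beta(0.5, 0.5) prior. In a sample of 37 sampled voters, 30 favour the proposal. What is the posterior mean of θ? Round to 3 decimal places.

Posterior mean ≈ 0.803

Observing 30 successes and 7 failures updates Beta(0.5, 0.5) by adding the success and failure counts to the two shape parameters: α = 0.5+30 = 30.5, β = 0.5+7 = 7.5.
E[θ | data] = 30.5/(30.5+7.5) = 0.803.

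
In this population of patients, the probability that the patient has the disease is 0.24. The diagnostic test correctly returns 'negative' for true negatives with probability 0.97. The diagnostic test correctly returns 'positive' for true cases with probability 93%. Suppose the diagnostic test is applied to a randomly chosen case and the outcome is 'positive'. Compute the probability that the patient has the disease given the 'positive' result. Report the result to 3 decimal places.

P(H | E) ≈ 0.907

Let H be the event that the patient has the disease. P(H) = 0.24, so P(¬H) = 0.76. With E the 'positive' result, P(E|H) = 0.93 and P(E|¬H) = 0.03.
P(E) = 0.93·0.24 + 0.03·0.76 = 0.22320 + 0.022800 = 0.24600.
By Bayes' theorem, P(H|E) = 0.22320 / 0.24600 = 0.907.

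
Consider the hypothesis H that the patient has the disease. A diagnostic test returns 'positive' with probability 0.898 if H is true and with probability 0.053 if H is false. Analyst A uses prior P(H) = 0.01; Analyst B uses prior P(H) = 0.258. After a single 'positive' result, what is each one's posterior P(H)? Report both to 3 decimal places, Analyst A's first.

P('+'|H) = 0.898, P('+'|¬H) = 0.053.
Analyst A: numerator 0.898·0.01 = 0.0089800; evidence = 0.0089800+0.053·0.99 = 0.061450; posterior = 0.146.
Analyst B: numerator 0.898·0.258 = 0.23168; evidence = 0.23168+0.053·0.742 = 0.27101; posterior = 0.855.

Analyst A: 0.146; Analyst B: 0.855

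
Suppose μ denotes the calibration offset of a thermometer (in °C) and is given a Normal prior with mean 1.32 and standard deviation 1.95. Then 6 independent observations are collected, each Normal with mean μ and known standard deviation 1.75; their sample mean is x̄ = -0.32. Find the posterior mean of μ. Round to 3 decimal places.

Posterior mean ≈ -0.126

With known σ, the Normal prior is conjugate. Weight on the data is w = (n/σ²)/(n/σ² + 1/τ₀²) = 1.95918/(1.95918+0.262985) = 0.88165.
Posterior mean = w·x̄ + (1−w)·μ₀ = 0.88165·-0.32 + 0.11835·1.32 = -0.126.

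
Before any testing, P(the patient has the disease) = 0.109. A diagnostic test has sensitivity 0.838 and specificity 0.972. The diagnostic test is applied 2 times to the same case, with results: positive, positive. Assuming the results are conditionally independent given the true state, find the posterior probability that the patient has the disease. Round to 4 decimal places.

Let H be the event that the patient has the disease; start with P(H) = 0.109. P('positive'|H) = 0.838, P('positive'|¬H) = 0.028.
Update on result 1 ('positive'): P(H) ← 0.838·0.1090 / (0.838·0.1090 + 0.028·0.8910) = 0.091342/0.11629 = 0.7855.
Update on result 2 ('positive'): P(H) ← 0.838·0.7855 / (0.838·0.7855 + 0.028·0.2145) = 0.65822/0.66423 = 0.9910.

Posterior P(H) ≈ 0.9910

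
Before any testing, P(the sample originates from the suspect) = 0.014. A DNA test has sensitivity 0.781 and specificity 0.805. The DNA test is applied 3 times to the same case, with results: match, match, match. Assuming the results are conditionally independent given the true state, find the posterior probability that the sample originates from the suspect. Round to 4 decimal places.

Posterior P(H) ≈ 0.4770

With H the event that the sample originates from the suspect, the joint likelihood of the observed sequence is P(data|H) = 0.781·0.781·0.781 = 0.47638 and P(data|¬H) = 0.195·0.195·0.195 = 0.0074149.
Bayes: P(H|data) = 0.014·0.47638 / (0.014·0.47638 + 0.986·0.0074149) = 0.0066693/0.013980 = 0.4770.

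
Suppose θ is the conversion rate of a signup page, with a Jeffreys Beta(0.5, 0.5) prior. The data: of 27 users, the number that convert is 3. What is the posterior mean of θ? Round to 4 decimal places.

Observing 3 successes and 24 failures updates Beta(0.5, 0.5) by adding the success and failure counts to the two shape parameters: α = 0.5+3 = 3.5, β = 0.5+24 = 24.5.
E[θ | data] = 3.5/(3.5+24.5) = 0.1250.

Posterior mean ≈ 0.1250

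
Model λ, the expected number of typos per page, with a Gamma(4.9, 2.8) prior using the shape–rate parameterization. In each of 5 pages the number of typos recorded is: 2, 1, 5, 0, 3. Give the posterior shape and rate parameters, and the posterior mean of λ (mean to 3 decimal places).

Posterior: Gamma(shape=15.9, rate=7.8); mean ≈ 2.038

Total count ∑xᵢ = 11 over n = 5 pages.
Gamma is conjugate to the Poisson likelihood: posterior is Gamma(shape = 4.9+11 = 15.9, rate = 2.8+5 = 7.8).
E[λ | data] = 15.9/7.8 = 2.038.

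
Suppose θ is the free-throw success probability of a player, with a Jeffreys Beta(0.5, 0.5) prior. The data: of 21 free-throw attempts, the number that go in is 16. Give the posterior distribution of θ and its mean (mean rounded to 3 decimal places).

Posterior: Beta(16.5, 5.5); mean ≈ 0.750

The binomial likelihood is conjugate to the Beta prior: with 16 successes and 5 failures, the posterior is Beta(0.5+16, 0.5+5) = Beta(16.5, 5.5).
Posterior mean = α/(α+β) = 16.5/22 = 0.750.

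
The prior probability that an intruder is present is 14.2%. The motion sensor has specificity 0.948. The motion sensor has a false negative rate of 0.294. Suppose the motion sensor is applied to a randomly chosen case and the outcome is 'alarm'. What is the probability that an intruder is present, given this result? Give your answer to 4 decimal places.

Let H be the event that an intruder is present. P(H) = 0.142, so P(¬H) = 0.858. With E the 'alarm' result, P(E|H) = 0.706 and P(E|¬H) = 0.052.
P(E) = 0.706·0.142 + 0.052·0.858 = 0.10025 + 0.044616 = 0.14487.
By Bayes' theorem, P(H|E) = 0.10025 / 0.14487 = 0.6920.

P(H | E) ≈ 0.6920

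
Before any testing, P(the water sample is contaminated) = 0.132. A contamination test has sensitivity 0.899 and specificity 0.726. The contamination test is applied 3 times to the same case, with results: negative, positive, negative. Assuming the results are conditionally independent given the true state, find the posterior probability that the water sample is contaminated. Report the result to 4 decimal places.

Let H be the event that the water sample is contaminated; start with P(H) = 0.132. P('positive'|H) = 0.899, P('positive'|¬H) = 0.274.
Update on result 1 ('negative'): P(H) ← 0.101·0.1320 / (0.101·0.1320 + 0.726·0.8680) = 0.013332/0.64350 = 0.0207.
Update on result 2 ('positive'): P(H) ← 0.899·0.0207 / (0.899·0.0207 + 0.274·0.9793) = 0.018625/0.28695 = 0.0649.
Update on result 3 ('negative'): P(H) ← 0.101·0.0649 / (0.101·0.0649 + 0.726·0.9351) = 0.0065558/0.68543 = 0.0096.

Posterior P(H) ≈ 0.0096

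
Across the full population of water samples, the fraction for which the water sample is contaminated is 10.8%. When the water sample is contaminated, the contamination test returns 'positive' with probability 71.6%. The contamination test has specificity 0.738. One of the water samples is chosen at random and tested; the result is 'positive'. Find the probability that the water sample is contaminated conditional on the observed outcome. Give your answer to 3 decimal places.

Write H for 'the water sample is contaminated'. Prior odds H:¬H = 0.108/0.892 = 0.12108. For the 'positive' outcome, the likelihood ratio is 0.716/0.262 = 2.7328.
Posterior odds = 0.12108 × 2.7328 = 0.33088, so P(H|E) = 0.33088/(1+0.33088) = 0.249.

P(H | E) ≈ 0.249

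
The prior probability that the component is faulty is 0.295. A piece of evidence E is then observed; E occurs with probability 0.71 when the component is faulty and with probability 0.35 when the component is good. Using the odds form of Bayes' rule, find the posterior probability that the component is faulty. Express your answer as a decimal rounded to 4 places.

Posterior probability ≈ 0.4591

Prior odds = 0.295/(1−0.295) = 0.41844.
Likelihood ratio for E = 0.71/0.35 = 2.0286.
Posterior odds = prior odds × LR = 0.84883.
Posterior probability = odds/(1+odds) = 0.84883/1.8488 = 0.4591.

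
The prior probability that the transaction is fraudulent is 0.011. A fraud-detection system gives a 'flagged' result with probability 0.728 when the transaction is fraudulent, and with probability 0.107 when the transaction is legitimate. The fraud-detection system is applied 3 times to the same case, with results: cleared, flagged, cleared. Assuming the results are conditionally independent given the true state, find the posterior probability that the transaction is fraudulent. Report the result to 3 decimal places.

Posterior P(H) ≈ 0.007

Let H be the event that the transaction is fraudulent; start with P(H) = 0.011. P('flagged'|H) = 0.728, P('flagged'|¬H) = 0.107.
Update on result 1 ('cleared'): P(H) ← 0.272·0.0110 / (0.272·0.0110 + 0.893·0.9890) = 0.0029920/0.88617 = 0.0034.
Update on result 2 ('flagged'): P(H) ← 0.728·0.0034 / (0.728·0.0034 + 0.107·0.9966) = 0.0024580/0.10910 = 0.0225.
Update on result 3 ('cleared'): P(H) ← 0.272·0.0225 / (0.272·0.0225 + 0.893·0.9775) = 0.0061282/0.87901 = 0.0070.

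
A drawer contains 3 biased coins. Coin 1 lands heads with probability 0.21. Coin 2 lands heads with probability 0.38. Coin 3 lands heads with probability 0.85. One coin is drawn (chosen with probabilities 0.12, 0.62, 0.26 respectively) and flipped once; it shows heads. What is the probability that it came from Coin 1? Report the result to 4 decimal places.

Tabulate prior·likelihood by source: [1] prior 0.12, lik 0.21, product 0.02520; [2] prior 0.62, lik 0.38, product 0.2356; [3] prior 0.26, lik 0.85, product 0.2210.
Normalizing constant = 0.48180; the posterior for Coin 1 is its product over the sum, 0.02520/0.48180 = 0.0523.

Posterior probability ≈ 0.0523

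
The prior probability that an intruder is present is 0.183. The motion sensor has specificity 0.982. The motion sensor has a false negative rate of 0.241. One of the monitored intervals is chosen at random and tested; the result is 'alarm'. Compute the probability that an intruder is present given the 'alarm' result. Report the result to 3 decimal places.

Let H be the event that an intruder is present. P(H) = 0.183, so P(¬H) = 0.817. With E the 'alarm' result, P(E|H) = 0.759 and P(E|¬H) = 0.018.
P(E) = 0.759·0.183 + 0.018·0.817 = 0.13890 + 0.014706 = 0.15360.
By Bayes' theorem, P(H|E) = 0.13890 / 0.15360 = 0.904.

P(H | E) ≈ 0.904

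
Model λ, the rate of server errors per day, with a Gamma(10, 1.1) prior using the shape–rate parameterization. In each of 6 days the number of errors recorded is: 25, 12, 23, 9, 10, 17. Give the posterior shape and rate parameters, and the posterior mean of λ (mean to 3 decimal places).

Total count ∑xᵢ = 96 over n = 6 days.
Gamma is conjugate to the Poisson likelihood: posterior is Gamma(shape = 10+96 = 106, rate = 1.1+6 = 7.1).
E[λ | data] = 106/7.1 = 14.930.

Posterior: Gamma(shape=106, rate=7.1); mean ≈ 14.930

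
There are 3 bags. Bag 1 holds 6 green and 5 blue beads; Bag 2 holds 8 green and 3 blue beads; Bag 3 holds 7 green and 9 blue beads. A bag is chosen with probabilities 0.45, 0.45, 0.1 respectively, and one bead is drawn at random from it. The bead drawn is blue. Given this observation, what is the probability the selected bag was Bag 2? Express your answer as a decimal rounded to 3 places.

Posterior probability ≈ 0.320

Tabulate prior·likelihood by source: [1] prior 0.45, lik 0.4545, product 0.2045; [2] prior 0.45, lik 0.2727, product 0.1227; [3] prior 0.1, lik 0.5625, product 0.05625.
Normalizing constant = 0.38352; the posterior for Bag 2 is its product over the sum, 0.1227/0.38352 = 0.320.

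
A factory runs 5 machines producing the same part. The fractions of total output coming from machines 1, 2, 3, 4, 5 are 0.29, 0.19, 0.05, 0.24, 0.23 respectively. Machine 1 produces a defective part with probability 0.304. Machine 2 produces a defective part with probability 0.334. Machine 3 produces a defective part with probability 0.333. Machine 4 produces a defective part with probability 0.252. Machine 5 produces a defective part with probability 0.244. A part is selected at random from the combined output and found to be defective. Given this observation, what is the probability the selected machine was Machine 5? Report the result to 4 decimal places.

Posterior probability ≈ 0.1970

P(defective|M1) = 0.304; P(defective|M2) = 0.334; P(defective|M3) = 0.333; P(defective|M4) = 0.252; P(defective|M5) = 0.244.
Prior × likelihood for each source: 0.29·0.304=0.08816, 0.19·0.334=0.06346, 0.05·0.333=0.01665, 0.24·0.252=0.06048, 0.23·0.244=0.05612. Summing gives P(defective) = 0.28487.
P(Machine 5 | defective) = 0.05612 / 0.28487 = 0.1970.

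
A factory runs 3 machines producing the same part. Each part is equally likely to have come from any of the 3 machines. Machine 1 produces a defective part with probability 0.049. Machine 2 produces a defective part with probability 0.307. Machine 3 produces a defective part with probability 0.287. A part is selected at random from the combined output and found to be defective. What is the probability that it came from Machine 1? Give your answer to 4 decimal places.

Posterior probability ≈ 0.0762

P(defective|M1) = 0.049; P(defective|M2) = 0.307; P(defective|M3) = 0.287.
Prior × likelihood for each source: 0.333333·0.049=0.01633, 0.333333·0.307=0.1023, 0.333333·0.287=0.09567. Summing gives P(defective) = 0.21433.
P(Machine 1 | defective) = 0.01633 / 0.21433 = 0.0762.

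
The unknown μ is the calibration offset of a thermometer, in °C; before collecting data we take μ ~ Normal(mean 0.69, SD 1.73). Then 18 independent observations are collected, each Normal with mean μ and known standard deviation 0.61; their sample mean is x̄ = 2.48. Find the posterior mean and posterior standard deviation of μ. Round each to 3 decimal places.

Posterior mean ≈ 2.468; posterior SD ≈ 0.143

With known σ, the Normal prior is conjugate. Weight on the data is w = (n/σ²)/(n/σ² + 1/τ₀²) = 48.3741/(48.3741+0.334124) = 0.99314.
Posterior mean = w·x̄ + (1−w)·μ₀ = 0.99314·2.48 + 0.0068597·0.69 = 2.468. Posterior variance = 1/(48.3741+0.334124) = 0.0205304, so SD = 0.143.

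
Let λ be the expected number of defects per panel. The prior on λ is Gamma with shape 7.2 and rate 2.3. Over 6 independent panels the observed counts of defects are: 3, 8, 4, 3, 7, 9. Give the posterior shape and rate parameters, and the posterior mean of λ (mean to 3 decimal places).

Total count ∑xᵢ = 34 over n = 6 panels.
Gamma is conjugate to the Poisson likelihood: posterior is Gamma(shape = 7.2+34 = 41.2, rate = 2.3+6 = 8.3).
Posterior mean = shape/rate = 41.2/8.3 = 4.964.

Posterior: Gamma(shape=41.2, rate=8.3); mean ≈ 4.964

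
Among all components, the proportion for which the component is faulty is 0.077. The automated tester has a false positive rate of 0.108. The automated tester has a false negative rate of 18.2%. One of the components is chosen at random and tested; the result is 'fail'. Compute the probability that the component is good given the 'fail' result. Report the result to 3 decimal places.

Write H for 'the component is faulty'. Prior odds H:¬H = 0.077/0.923 = 0.083424. For the 'fail' outcome, the likelihood ratio is 0.818/0.108 = 7.5741.
Posterior odds = 0.083424 × 7.5741 = 0.63186, so P(H|E) = 0.63186/(1+0.63186) = 0.387. Then P(¬H|E) = 1 − 0.387 = 0.613.

P(¬H | E) ≈ 0.613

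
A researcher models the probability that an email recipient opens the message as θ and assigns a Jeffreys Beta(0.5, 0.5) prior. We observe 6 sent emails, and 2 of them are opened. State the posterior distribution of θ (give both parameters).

Observing 2 successes and 4 failures updates Beta(0.5, 0.5) by adding the success and failure counts to the two shape parameters: α = 0.5+2 = 2.5, β = 0.5+4 = 4.5.

Posterior: Beta(2.5, 4.5)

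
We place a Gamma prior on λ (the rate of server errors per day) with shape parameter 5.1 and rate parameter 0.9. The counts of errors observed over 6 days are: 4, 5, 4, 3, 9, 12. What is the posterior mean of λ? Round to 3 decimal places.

Posterior mean ≈ 6.101

Total count ∑xᵢ = 37 over n = 6 days.
Gamma is conjugate to the Poisson likelihood: posterior is Gamma(shape = 5.1+37 = 42.1, rate = 0.9+6 = 6.9).
E[λ | data] = 42.1/6.9 = 6.101.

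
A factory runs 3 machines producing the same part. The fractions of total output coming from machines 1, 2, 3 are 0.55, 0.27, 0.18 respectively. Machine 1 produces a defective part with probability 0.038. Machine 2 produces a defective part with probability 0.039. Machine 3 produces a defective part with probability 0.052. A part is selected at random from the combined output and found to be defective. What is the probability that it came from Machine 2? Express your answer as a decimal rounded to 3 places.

Tabulate prior·likelihood by source: [1] prior 0.55, lik 0.038, product 0.02090; [2] prior 0.27, lik 0.039, product 0.01053; [3] prior 0.18, lik 0.052, product 0.009360.
Normalizing constant = 0.040790; the posterior for Machine 2 is its product over the sum, 0.01053/0.040790 = 0.258.

Posterior probability ≈ 0.258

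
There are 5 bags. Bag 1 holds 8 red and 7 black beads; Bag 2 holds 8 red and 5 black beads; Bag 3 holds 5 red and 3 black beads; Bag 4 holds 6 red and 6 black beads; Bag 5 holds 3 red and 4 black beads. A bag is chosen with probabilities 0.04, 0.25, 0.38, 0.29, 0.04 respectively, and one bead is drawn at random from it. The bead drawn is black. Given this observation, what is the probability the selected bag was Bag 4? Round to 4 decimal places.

Posterior probability ≈ 0.3410

Tabulate prior·likelihood by source: [1] prior 0.04, lik 0.4667, product 0.01867; [2] prior 0.25, lik 0.3846, product 0.09615; [3] prior 0.38, lik 0.375, product 0.1425; [4] prior 0.29, lik 0.5, product 0.1450; [5] prior 0.04, lik 0.5714, product 0.02286.
Normalizing constant = 0.42518; the posterior for Bag 4 is its product over the sum, 0.1450/0.42518 = 0.3410.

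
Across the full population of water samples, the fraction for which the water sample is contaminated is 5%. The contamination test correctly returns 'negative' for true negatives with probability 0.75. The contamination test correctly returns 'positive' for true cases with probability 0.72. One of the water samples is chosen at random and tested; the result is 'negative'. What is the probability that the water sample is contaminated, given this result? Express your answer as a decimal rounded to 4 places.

Let H be the event that the water sample is contaminated. P(H) = 0.05, so P(¬H) = 0.95. With E the 'negative' result, P(E|H) = 0.28 and P(E|¬H) = 0.75.
P(E) = 0.28·0.05 + 0.75·0.95 = 0.014000 + 0.71250 = 0.72650.
By Bayes' theorem, P(H|E) = 0.014000 / 0.72650 = 0.0193.

P(H | E) ≈ 0.0193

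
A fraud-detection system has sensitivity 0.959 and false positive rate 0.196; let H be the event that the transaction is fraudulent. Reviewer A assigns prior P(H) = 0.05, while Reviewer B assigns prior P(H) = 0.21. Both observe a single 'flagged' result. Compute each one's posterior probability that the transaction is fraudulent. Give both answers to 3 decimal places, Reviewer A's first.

The likelihood ratio for a 'flagged' result is 0.959/0.196 = 4.8929.
Reviewer A: prior odds 0.05/0.95 = 0.052632; posterior odds 0.25752; posterior probability 0.205.
Reviewer B: prior odds 0.21/0.79 = 0.26582; posterior odds 1.3006; posterior probability 0.565.

Reviewer A: 0.205; Reviewer B: 0.565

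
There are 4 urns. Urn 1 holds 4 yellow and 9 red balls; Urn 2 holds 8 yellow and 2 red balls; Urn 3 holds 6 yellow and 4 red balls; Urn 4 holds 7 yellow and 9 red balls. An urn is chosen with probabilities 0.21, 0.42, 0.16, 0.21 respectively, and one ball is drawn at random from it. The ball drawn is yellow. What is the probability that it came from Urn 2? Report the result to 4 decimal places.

P(yellow|Urn 1) = 0.3077; P(yellow|Urn 2) = 0.8; P(yellow|Urn 3) = 0.6; P(yellow|Urn 4) = 0.4375.
Prior × likelihood for each source: 0.21·0.3077=0.06462, 0.42·0.8=0.3360, 0.16·0.6=0.09600, 0.21·0.4375=0.09187. Summing gives P(yellow) = 0.58849.
P(Urn 2 | yellow) = 0.3360 / 0.58849 = 0.5710.

Posterior probability ≈ 0.5710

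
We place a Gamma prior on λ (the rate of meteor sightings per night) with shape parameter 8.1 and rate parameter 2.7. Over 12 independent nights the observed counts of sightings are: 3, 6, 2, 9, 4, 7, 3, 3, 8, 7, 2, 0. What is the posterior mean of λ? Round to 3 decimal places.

Posterior mean ≈ 4.224

Total count ∑xᵢ = 54 over n = 12 nights.
Gamma is conjugate to the Poisson likelihood: posterior is Gamma(shape = 8.1+54 = 62.1, rate = 2.7+12 = 14.7).
Posterior mean = shape/rate = 62.1/14.7 = 4.224.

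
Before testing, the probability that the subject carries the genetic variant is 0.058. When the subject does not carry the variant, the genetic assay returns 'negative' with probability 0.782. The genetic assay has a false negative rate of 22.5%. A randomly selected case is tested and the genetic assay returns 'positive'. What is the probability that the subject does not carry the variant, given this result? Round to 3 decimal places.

Let H be the event that the subject carries the genetic variant. P(H) = 0.058, so P(¬H) = 0.942. With E the 'positive' result, P(E|H) = 0.775 and P(E|¬H) = 0.218.
P(E) = 0.775·0.058 + 0.218·0.942 = 0.044950 + 0.20536 = 0.25031.
By Bayes' theorem, P(H|E) = 0.044950 / 0.25031 = 0.180. Hence P(¬H|E) = 1 − 0.180 = 0.820.

P(¬H | E) ≈ 0.820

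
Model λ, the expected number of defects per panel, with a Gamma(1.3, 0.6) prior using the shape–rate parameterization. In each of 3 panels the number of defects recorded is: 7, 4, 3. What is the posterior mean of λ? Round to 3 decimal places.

Posterior mean ≈ 4.250

Total count ∑xᵢ = 14 over n = 3 panels.
Gamma is conjugate to the Poisson likelihood: posterior is Gamma(shape = 1.3+14 = 15.3, rate = 0.6+3 = 3.6).
Posterior mean = shape/rate = 15.3/3.6 = 4.250.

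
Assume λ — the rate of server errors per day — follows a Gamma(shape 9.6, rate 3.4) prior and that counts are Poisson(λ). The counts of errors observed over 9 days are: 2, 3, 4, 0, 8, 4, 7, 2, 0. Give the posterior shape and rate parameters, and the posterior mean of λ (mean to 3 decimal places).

Posterior: Gamma(shape=39.6, rate=12.4); mean ≈ 3.194

Total count ∑xᵢ = 30 over n = 9 days.
Gamma is conjugate to the Poisson likelihood: posterior is Gamma(shape = 9.6+30 = 39.6, rate = 3.4+9 = 12.4).
Posterior mean = shape/rate = 39.6/12.4 = 3.194.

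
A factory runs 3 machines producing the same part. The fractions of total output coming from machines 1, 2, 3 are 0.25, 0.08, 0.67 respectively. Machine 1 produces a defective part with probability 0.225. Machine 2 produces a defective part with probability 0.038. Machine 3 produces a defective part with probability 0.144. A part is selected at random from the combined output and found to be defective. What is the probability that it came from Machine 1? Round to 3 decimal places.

Posterior probability ≈ 0.361

Tabulate prior·likelihood by source: [1] prior 0.25, lik 0.225, product 0.05625; [2] prior 0.08, lik 0.038, product 0.003040; [3] prior 0.67, lik 0.144, product 0.09648.
Normalizing constant = 0.15577; the posterior for Machine 1 is its product over the sum, 0.05625/0.15577 = 0.361.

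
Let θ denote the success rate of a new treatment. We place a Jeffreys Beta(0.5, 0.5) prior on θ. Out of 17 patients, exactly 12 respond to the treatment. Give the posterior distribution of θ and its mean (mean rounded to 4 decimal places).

The binomial likelihood is conjugate to the Beta prior: with 12 successes and 5 failures, the posterior is Beta(0.5+12, 0.5+5) = Beta(12.5, 5.5).
E[θ | data] = 12.5/(12.5+5.5) = 0.6944.

Posterior: Beta(12.5, 5.5); mean ≈ 0.6944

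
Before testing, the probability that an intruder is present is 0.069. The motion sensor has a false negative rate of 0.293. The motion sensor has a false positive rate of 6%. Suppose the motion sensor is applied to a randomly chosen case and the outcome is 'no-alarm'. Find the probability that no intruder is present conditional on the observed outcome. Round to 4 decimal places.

P(¬H | E) ≈ 0.9774

Let H be the event that an intruder is present. P(H) = 0.069, so P(¬H) = 0.931. With E the 'no-alarm' result, P(E|H) = 0.293 and P(E|¬H) = 0.94.
P(E) = 0.293·0.069 + 0.94·0.931 = 0.020217 + 0.87514 = 0.89536.
By Bayes' theorem, P(H|E) = 0.020217 / 0.89536 = 0.0226. Hence P(¬H|E) = 1 − 0.0226 = 0.9774.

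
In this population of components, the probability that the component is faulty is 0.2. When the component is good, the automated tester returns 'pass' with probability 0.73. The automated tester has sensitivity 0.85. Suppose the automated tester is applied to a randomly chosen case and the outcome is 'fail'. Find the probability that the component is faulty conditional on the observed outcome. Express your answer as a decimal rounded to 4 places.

P(H | E) ≈ 0.4404

Let H be the event that the component is faulty. P(H) = 0.2, so P(¬H) = 0.8. With E the 'fail' result, P(E|H) = 0.85 and P(E|¬H) = 0.27.
P(E) = 0.85·0.2 + 0.27·0.8 = 0.17000 + 0.21600 = 0.38600.
By Bayes' theorem, P(H|E) = 0.17000 / 0.38600 = 0.4404.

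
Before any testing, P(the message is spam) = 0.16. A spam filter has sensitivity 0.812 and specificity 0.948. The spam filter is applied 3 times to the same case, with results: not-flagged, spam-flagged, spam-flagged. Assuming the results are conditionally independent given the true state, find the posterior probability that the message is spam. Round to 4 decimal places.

Posterior P(H) ≈ 0.9021

Let H be the event that the message is spam; start with P(H) = 0.16. P('spam-flagged'|H) = 0.812, P('spam-flagged'|¬H) = 0.052.
Update on result 1 ('not-flagged'): P(H) ← 0.188·0.1600 / (0.188·0.1600 + 0.948·0.8400) = 0.030080/0.82640 = 0.0364.
Update on result 2 ('spam-flagged'): P(H) ← 0.812·0.0364 / (0.812·0.0364 + 0.052·0.9636) = 0.029556/0.079663 = 0.3710.
Update on result 3 ('spam-flagged'): P(H) ← 0.812·0.3710 / (0.812·0.3710 + 0.052·0.6290) = 0.30126/0.33397 = 0.9021.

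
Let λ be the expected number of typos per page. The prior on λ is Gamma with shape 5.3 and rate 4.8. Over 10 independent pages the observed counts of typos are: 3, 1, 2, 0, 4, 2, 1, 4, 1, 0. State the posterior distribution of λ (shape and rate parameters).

Posterior: Gamma(shape=23.3, rate=14.8)

Total count ∑xᵢ = 18 over n = 10 pages.
Gamma is conjugate to the Poisson likelihood: posterior is Gamma(shape = 5.3+18 = 23.3, rate = 4.8+10 = 14.8).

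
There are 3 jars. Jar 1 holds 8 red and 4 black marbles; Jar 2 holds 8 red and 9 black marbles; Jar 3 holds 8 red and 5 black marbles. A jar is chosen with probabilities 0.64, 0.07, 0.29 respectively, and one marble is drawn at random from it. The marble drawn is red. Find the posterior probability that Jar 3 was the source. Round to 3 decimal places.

Tabulate prior·likelihood by source: [1] prior 0.64, lik 0.6667, product 0.4267; [2] prior 0.07, lik 0.4706, product 0.03294; [3] prior 0.29, lik 0.6154, product 0.1785.
Normalizing constant = 0.63807; the posterior for Jar 3 is its product over the sum, 0.1785/0.63807 = 0.280.

Posterior probability ≈ 0.280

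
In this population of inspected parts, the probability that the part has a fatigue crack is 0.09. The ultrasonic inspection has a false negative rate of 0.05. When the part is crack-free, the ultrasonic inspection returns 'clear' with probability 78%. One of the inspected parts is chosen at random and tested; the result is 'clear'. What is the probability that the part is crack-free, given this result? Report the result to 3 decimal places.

Write H for 'the part has a fatigue crack'. Prior odds H:¬H = 0.09/0.91 = 0.098901. For the 'clear' outcome, the likelihood ratio is 0.05/0.78 = 0.064103.
Posterior odds = 0.098901 × 0.064103 = 0.0063398, so P(H|E) = 0.0063398/(1+0.0063398) = 0.006. Then P(¬H|E) = 1 − 0.006 = 0.994.

P(¬H | E) ≈ 0.994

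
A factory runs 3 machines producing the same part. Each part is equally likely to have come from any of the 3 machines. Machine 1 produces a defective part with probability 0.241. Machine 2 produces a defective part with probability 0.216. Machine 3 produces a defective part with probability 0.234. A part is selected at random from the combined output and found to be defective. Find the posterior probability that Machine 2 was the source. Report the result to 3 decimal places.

Posterior probability ≈ 0.313

Tabulate prior·likelihood by source: [1] prior 0.333333, lik 0.241, product 0.08033; [2] prior 0.333333, lik 0.216, product 0.07200; [3] prior 0.333333, lik 0.234, product 0.07800.
Normalizing constant = 0.23033; the posterior for Machine 2 is its product over the sum, 0.07200/0.23033 = 0.313.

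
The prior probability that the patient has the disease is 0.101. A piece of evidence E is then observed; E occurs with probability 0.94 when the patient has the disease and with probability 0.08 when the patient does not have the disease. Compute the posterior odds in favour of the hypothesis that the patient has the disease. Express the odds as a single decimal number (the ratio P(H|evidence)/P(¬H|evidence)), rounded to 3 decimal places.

Posterior odds ≈ 1.320

Prior odds = 0.101/(1−0.101) = 0.11235.
Likelihood ratio for E = 0.94/0.08 = 11.750.
Posterior odds = prior odds × LR = 1.3201.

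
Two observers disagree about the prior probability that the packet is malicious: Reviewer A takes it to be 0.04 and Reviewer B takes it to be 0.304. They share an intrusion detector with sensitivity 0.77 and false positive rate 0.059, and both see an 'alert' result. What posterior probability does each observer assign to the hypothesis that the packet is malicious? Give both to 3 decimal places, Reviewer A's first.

Reviewer A: 0.352; Reviewer B: 0.851

The likelihood ratio for an 'alert' result is 0.77/0.059 = 13.051.
Reviewer A: prior odds 0.04/0.96 = 0.041667; posterior odds 0.54379; posterior probability 0.352.
Reviewer B: prior odds 0.304/0.696 = 0.43678; posterior odds 5.7004; posterior probability 0.851.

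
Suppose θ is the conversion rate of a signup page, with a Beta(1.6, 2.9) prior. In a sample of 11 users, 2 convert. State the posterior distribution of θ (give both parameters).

The binomial likelihood is conjugate to the Beta prior: with 2 successes and 9 failures, the posterior is Beta(1.6+2, 2.9+9) = Beta(3.6, 11.9).

Posterior: Beta(3.6, 11.9)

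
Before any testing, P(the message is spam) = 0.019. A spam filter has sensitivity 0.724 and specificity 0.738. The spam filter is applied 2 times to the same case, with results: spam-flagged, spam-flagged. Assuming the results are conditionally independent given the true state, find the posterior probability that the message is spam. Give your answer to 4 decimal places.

With H the event that the message is spam, the joint likelihood of the observed sequence is P(data|H) = 0.724·0.724 = 0.52418 and P(data|¬H) = 0.262·0.262 = 0.068644.
Bayes: P(H|data) = 0.019·0.52418 / (0.019·0.52418 + 0.981·0.068644) = 0.0099593/0.077299 = 0.1288.

Posterior P(H) ≈ 0.1288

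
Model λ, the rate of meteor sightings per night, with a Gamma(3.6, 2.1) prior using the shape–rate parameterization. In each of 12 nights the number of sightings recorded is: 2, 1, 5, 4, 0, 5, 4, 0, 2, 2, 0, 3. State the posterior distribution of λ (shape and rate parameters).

Posterior: Gamma(shape=31.6, rate=14.1)

Total count ∑xᵢ = 28 over n = 12 nights.
Gamma is conjugate to the Poisson likelihood: posterior is Gamma(shape = 3.6+28 = 31.6, rate = 2.1+12 = 14.1).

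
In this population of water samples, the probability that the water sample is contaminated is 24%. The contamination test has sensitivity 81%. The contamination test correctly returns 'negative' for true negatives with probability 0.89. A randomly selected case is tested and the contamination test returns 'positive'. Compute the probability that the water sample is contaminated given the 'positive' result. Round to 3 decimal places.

Let H be the event that the water sample is contaminated. P(H) = 0.24, so P(¬H) = 0.76. With E the 'positive' result, P(E|H) = 0.81 and P(E|¬H) = 0.11.
P(E) = 0.81·0.24 + 0.11·0.76 = 0.19440 + 0.083600 = 0.27800.
By Bayes' theorem, P(H|E) = 0.19440 / 0.27800 = 0.699.

P(H | E) ≈ 0.699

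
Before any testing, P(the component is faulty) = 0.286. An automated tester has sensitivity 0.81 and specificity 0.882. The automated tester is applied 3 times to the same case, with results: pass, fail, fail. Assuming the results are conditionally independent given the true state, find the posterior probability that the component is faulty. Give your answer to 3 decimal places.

Let H be the event that the component is faulty; start with P(H) = 0.286. P('fail'|H) = 0.81, P('fail'|¬H) = 0.118.
Update on result 1 ('pass'): P(H) ← 0.19·0.2860 / (0.19·0.2860 + 0.882·0.7140) = 0.054340/0.68409 = 0.0794.
Update on result 2 ('fail'): P(H) ← 0.81·0.0794 / (0.81·0.0794 + 0.118·0.9206) = 0.064342/0.17297 = 0.3720.
Update on result 3 ('fail'): P(H) ← 0.81·0.3720 / (0.81·0.3720 + 0.118·0.6280) = 0.30131/0.37541 = 0.8026.

Posterior P(H) ≈ 0.803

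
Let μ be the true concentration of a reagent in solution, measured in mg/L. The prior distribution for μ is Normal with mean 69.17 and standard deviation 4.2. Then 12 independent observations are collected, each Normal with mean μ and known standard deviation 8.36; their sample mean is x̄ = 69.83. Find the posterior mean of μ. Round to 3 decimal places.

Posterior mean ≈ 69.666

Prior precision 1/τ₀² = 1/4.2² = 0.0566893; data precision n/σ² = 12/8.36² = 0.171699.
Posterior precision = 0.0566893 + 0.171699 = 0.228389.
Posterior mean = (0.0566893·69.17 + 0.171699·69.83) / 0.228389 = 69.666.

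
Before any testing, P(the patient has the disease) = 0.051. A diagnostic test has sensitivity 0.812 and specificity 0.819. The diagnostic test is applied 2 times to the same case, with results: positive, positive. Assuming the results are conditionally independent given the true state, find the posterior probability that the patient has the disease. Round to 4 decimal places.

With H the event that the patient has the disease, the joint likelihood of the observed sequence is P(data|H) = 0.812·0.812 = 0.65934 and P(data|¬H) = 0.181·0.181 = 0.032761.
Bayes: P(H|data) = 0.051·0.65934 / (0.051·0.65934 + 0.949·0.032761) = 0.033627/0.064717 = 0.5196.

Posterior P(H) ≈ 0.5196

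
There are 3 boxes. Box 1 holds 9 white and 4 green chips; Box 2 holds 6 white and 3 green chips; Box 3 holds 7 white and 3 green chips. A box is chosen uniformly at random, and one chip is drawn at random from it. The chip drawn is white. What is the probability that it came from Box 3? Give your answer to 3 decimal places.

P(white|Box 1) = 0.6923; P(white|Box 2) = 0.6667; P(white|Box 3) = 0.7.
Prior × likelihood for each source: 0.333333·0.6923=0.2308, 0.333333·0.6667=0.2222, 0.333333·0.7=0.2333. Summing gives P(white) = 0.68632.
P(Box 3 | white) = 0.2333 / 0.68632 = 0.340.

Posterior probability ≈ 0.340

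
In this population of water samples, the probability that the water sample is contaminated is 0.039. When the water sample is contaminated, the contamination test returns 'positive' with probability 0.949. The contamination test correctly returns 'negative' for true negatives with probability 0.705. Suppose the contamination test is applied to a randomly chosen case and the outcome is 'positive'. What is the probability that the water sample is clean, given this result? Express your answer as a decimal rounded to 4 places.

P(¬H | E) ≈ 0.8845

Let H be the event that the water sample is contaminated. P(H) = 0.039, so P(¬H) = 0.961. With E the 'positive' result, P(E|H) = 0.949 and P(E|¬H) = 0.295.
P(E) = 0.949·0.039 + 0.295·0.961 = 0.037011 + 0.28349 = 0.32051.
By Bayes' theorem, P(H|E) = 0.037011 / 0.32051 = 0.1155. Hence P(¬H|E) = 1 − 0.1155 = 0.8845.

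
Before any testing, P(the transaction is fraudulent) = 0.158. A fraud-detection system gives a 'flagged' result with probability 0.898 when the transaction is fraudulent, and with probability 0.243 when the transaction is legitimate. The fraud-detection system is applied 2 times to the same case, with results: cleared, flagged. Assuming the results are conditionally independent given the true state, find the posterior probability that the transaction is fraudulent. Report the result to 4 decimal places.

Posterior P(H) ≈ 0.0855

Let H be the event that the transaction is fraudulent; start with P(H) = 0.158. P('flagged'|H) = 0.898, P('flagged'|¬H) = 0.243.
Update on result 1 ('cleared'): P(H) ← 0.102·0.1580 / (0.102·0.1580 + 0.757·0.8420) = 0.016116/0.65351 = 0.0247.
Update on result 2 ('flagged'): P(H) ← 0.898·0.0247 / (0.898·0.0247 + 0.243·0.9753) = 0.022145/0.25915 = 0.0855.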